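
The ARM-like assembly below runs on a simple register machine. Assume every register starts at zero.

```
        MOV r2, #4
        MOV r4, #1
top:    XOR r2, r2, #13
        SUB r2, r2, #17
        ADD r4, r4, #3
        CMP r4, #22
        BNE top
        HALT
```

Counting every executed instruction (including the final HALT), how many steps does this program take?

MOV r2, #4 → r2=4
MOV r4, #1 → r4=1
XOR r2, r2, #13 → r2=4^13=9
SUB r2, r2, #17 → r2=9-17=-8
ADD r4, r4, #3 → r4=1+3=4
CMP r4, #22  (cmp 4,22)
BNE top: taken
XOR r2, r2, #13 → r2=(-8)^13=-11
SUB r2, r2, #17 → r2=(-11)-17=-28
ADD r4, r4, #3 → r4=4+3=7
CMP r4, #22  (cmp 7,22)
BNE top: taken
XOR r2, r2, #13 → r2=(-28)^13=-23
SUB r2, r2, #17 → r2=(-23)-17=-40
ADD r4, r4, #3 → r4=7+3=10
CMP r4, #22  (cmp 10,22)
BNE top: taken
XOR r2, r2, #13 → r2=(-40)^13=-43
SUB r2, r2, #17 → r2=(-43)-17=-60
ADD r4, r4, #3 → r4=10+3=13
CMP r4, #22  (cmp 13,22)
BNE top: taken
XOR r2, r2, #13 → r2=(-60)^13=-55
SUB r2, r2, #17 → r2=(-55)-17=-72
ADD r4, r4, #3 → r4=13+3=16
CMP r4, #22  (cmp 16,22)
BNE top: taken
XOR r2, r2, #13 → r2=(-72)^13=-75
SUB r2, r2, #17 → r2=(-75)-17=-92
ADD r4, r4, #3 → r4=16+3=19
CMP r4, #22  (cmp 19,22)
BNE top: taken
XOR r2, r2, #13 → r2=(-92)^13=-87
SUB r2, r2, #17 → r2=(-87)-17=-104
ADD r4, r4, #3 → r4=19+3=22
CMP r4, #22  (cmp 22,22)
BNE top: not taken
halt.
Total executed instructions: 38.

38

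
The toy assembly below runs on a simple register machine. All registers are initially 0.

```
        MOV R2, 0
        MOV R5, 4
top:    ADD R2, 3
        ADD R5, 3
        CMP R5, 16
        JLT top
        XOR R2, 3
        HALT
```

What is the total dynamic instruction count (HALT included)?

after MOV R2, 0: R2=0
after MOV R5, 4: R5=4
after ADD R2, 3: R2=0+3=3
after ADD R5, 3: R5=4+3=7
CMP R5, 16  (cmp 7,16)
JLT top: taken
after ADD R2, 3: R2=3+3=6
after ADD R5, 3: R5=7+3=10
CMP R5, 16  (cmp 10,16)
JLT top: taken
after ADD R2, 3: R2=6+3=9
after ADD R5, 3: R5=10+3=13
CMP R5, 16  (cmp 13,16)
JLT top: taken
after ADD R2, 3: R2=9+3=12
after ADD R5, 3: R5=13+3=16
CMP R5, 16  (cmp 16,16)
JLT top: not taken
after XOR R2, 3: R2=12^3=15
halt.
Total executed instructions: 20.

20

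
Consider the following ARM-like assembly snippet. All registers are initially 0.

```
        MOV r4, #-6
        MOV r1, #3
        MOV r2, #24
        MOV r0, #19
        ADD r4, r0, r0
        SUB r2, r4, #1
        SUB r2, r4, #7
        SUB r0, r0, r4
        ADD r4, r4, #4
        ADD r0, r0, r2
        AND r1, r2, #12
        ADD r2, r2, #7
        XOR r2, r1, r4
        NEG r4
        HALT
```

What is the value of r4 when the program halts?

r4=-6
r1=3
r2=24
r0=19
r4=19+19=38
r2=38-1=37
r2=38-7=31
r0=19-38=-19
r4=38+4=42
r0=(-19)+31=12
r1=31&12=12
r2=31+7=38
r2=12^42=38
r4=-(42)=-42
halt.

-42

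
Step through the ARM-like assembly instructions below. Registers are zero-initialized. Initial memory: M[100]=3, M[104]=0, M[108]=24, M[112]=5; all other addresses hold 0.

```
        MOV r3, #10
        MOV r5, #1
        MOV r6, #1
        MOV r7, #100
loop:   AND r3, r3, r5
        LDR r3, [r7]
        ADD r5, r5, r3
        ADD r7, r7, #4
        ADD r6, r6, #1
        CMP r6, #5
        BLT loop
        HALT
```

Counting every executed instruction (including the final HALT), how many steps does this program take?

after MOV r3, #10: r3=10
after MOV r5, #1: r5=1
after MOV r6, #1: r6=1
after MOV r7, #100: r7=100
after AND r3, r3, r5: r3=10&1=0
after LDR r3, [r7]: r3=M[100]=3
after ADD r5, r5, r3: r5=1+3=4
after ADD r7, r7, #4: r7=100+4=104
after ADD r6, r6, #1: r6=1+1=2
CMP r6, #5  (cmp 2,5)
BLT loop: taken
after AND r3, r3, r5: r3=3&4=0
after LDR r3, [r7]: r3=M[104]=0
after ADD r5, r5, r3: r5=4+0=4
after ADD r7, r7, #4: r7=104+4=108
after ADD r6, r6, #1: r6=2+1=3
CMP r6, #5  (cmp 3,5)
BLT loop: taken
after AND r3, r3, r5: r3=0&4=0
after LDR r3, [r7]: r3=M[108]=24
after ADD r5, r5, r3: r5=4+24=28
after ADD r7, r7, #4: r7=108+4=112
after ADD r6, r6, #1: r6=3+1=4
CMP r6, #5  (cmp 4,5)
BLT loop: taken
after AND r3, r3, r5: r3=24&28=24
after LDR r3, [r7]: r3=M[112]=5
after ADD r5, r5, r3: r5=28+5=33
after ADD r7, r7, #4: r7=112+4=116
after ADD r6, r6, #1: r6=4+1=5
CMP r6, #5  (cmp 5,5)
BLT loop: not taken
halt.
Total executed instructions: 33.

33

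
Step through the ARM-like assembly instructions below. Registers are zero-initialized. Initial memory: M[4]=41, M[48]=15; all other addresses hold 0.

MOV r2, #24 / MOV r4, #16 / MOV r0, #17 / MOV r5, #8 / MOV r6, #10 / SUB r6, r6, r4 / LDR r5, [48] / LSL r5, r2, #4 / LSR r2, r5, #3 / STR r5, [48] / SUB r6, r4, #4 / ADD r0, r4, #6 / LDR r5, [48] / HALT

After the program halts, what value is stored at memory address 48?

384

r2=24
r4=16
r0=17
r5=8
r6=10
r6=10-16=-6
r5=M[48]=15
r5=24<<4=384
r2=384>>3=48
STR r5, [48] → M[48]=384
r6=16-4=12
r0=16+6=22
r5=M[48]=384
halt.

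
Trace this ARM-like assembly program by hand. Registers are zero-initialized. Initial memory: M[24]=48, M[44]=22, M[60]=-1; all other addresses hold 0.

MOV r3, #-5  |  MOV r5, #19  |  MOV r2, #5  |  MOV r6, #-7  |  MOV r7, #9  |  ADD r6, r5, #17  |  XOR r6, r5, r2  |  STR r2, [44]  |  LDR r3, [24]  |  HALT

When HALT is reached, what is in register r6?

22

MOV r3, #-5 → r3=-5
MOV r5, #19 → r5=19
MOV r2, #5 → r2=5
MOV r6, #-7 → r6=-7
MOV r7, #9 → r7=9
ADD r6, r5, #17 → r6=19+17=36
XOR r6, r5, r2 → r6=19^5=22
STR r2, [44] → M[44]=5
LDR r3, [24] → r3=M[24]=48
halt.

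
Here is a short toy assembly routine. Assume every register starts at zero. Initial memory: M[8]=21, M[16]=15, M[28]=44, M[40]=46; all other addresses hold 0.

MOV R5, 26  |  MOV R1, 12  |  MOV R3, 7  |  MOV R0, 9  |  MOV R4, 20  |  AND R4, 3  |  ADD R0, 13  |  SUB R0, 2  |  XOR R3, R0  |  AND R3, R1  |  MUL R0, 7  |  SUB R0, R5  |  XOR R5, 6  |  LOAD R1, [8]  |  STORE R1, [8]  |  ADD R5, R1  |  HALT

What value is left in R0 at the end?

114

R5=26
R1=12
R3=7
R0=9
R4=20
R4=20&3=0
R0=9+13=22
R0=22-2=20
R3=7^20=19
R3=19&12=0
R0=20*7=140
R0=140-26=114
R5=26^6=28
R1=M[8]=21
STORE R1, [8] → M[8]=21
R5=28+21=49
halt.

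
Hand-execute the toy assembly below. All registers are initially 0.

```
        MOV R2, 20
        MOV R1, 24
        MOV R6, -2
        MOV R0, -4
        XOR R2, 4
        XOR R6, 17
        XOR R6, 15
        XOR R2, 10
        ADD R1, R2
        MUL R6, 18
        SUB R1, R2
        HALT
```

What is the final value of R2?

after MOV R2, 20: R2=20
after MOV R1, 24: R1=24
after MOV R6, -2: R6=-2
after MOV R0, -4: R0=-4
after XOR R2, 4: R2=20^4=16
after XOR R6, 17: R6=(-2)^17=-17
after XOR R6, 15: R6=(-17)^15=-32
after XOR R2, 10: R2=16^10=26
after ADD R1, R2: R1=24+26=50
after MUL R6, 18: R6=(-32)*18=-576
after SUB R1, R2: R1=50-26=24
halt.

26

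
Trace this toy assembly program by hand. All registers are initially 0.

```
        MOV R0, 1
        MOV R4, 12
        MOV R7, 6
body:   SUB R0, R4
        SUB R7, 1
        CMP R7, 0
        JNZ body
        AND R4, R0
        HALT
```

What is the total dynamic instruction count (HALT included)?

after MOV R0, 1: R0=1
after MOV R4, 12: R4=12
after MOV R7, 6: R7=6
after SUB R0, R4: R0=1-12=-11
after SUB R7, 1: R7=6-1=5
CMP R7, 0  (cmp 5,0)
JNZ body: taken
after SUB R0, R4: R0=(-11)-12=-23
after SUB R7, 1: R7=5-1=4
CMP R7, 0  (cmp 4,0)
JNZ body: taken
after SUB R0, R4: R0=(-23)-12=-35
after SUB R7, 1: R7=4-1=3
CMP R7, 0  (cmp 3,0)
JNZ body: taken
after SUB R0, R4: R0=(-35)-12=-47
after SUB R7, 1: R7=3-1=2
CMP R7, 0  (cmp 2,0)
JNZ body: taken
after SUB R0, R4: R0=(-47)-12=-59
after SUB R7, 1: R7=2-1=1
CMP R7, 0  (cmp 1,0)
JNZ body: taken
after SUB R0, R4: R0=(-59)-12=-71
after SUB R7, 1: R7=1-1=0
CMP R7, 0  (cmp 0,0)
JNZ body: not taken
after AND R4, R0: R4=12&(-71)=8
halt.
Total executed instructions: 29.

29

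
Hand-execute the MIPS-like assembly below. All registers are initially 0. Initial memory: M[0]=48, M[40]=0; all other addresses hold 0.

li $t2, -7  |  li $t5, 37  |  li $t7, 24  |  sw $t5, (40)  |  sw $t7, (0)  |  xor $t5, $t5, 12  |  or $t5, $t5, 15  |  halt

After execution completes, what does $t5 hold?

47

li $t2, -7 → $t2=-7
li $t5, 37 → $t5=37
li $t7, 24 → $t7=24
sw $t5, (40) → M[40]=37
sw $t7, (0) → M[0]=24
xor $t5, $t5, 12 → $t5=37^12=41
or $t5, $t5, 15 → $t5=41|15=47
halt.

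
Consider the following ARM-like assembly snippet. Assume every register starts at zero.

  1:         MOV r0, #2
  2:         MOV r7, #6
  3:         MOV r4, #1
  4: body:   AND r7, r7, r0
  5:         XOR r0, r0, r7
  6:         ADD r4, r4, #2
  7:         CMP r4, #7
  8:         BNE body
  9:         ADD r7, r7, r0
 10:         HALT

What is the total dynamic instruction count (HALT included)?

MOV r0, #2 → r0=2
MOV r7, #6 → r7=6
MOV r4, #1 → r4=1
AND r7, r7, r0 → r7=6&2=2
XOR r0, r0, r7 → r0=2^2=0
ADD r4, r4, #2 → r4=1+2=3
CMP r4, #7  (cmp 3,7)
BNE body: taken
AND r7, r7, r0 → r7=2&0=0
XOR r0, r0, r7 → r0=0^0=0
ADD r4, r4, #2 → r4=3+2=5
CMP r4, #7  (cmp 5,7)
BNE body: taken
AND r7, r7, r0 → r7=0&0=0
XOR r0, r0, r7 → r0=0^0=0
ADD r4, r4, #2 → r4=5+2=7
CMP r4, #7  (cmp 7,7)
BNE body: not taken
ADD r7, r7, r0 → r7=0+0=0
halt.
Total executed instructions: 20.

20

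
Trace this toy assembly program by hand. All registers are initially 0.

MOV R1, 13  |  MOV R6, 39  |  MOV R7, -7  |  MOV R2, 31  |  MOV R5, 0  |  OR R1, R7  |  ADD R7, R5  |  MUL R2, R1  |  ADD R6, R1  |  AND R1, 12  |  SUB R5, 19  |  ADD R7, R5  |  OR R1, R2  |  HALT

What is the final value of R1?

MOV R1, 13 → R1=13
MOV R6, 39 → R6=39
MOV R7, -7 → R7=-7
MOV R2, 31 → R2=31
MOV R5, 0 → R5=0
OR R1, R7 → R1=13|(-7)=-3
ADD R7, R5 → R7=(-7)+0=-7
MUL R2, R1 → R2=31*(-3)=-93
ADD R6, R1 → R6=39+(-3)=36
AND R1, 12 → R1=(-3)&12=12
SUB R5, 19 → R5=0-19=-19
ADD R7, R5 → R7=(-7)+(-19)=-26
OR R1, R2 → R1=12|(-93)=-81
halt.

-81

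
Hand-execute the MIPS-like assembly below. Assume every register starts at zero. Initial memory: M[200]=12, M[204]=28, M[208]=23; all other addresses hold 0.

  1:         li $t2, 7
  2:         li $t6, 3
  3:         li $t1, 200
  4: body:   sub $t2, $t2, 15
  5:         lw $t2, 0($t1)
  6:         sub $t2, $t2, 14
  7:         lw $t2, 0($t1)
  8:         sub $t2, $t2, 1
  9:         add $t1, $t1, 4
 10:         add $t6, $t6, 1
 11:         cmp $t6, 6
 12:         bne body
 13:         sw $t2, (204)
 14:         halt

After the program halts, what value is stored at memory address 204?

after li $t2, 7: $t2=7
after li $t6, 3: $t6=3
after li $t1, 200: $t1=200
after sub $t2, $t2, 15: $t2=7-15=-8
after lw $t2, 0($t1): $t2=M[200]=12
after sub $t2, $t2, 14: $t2=12-14=-2
after lw $t2, 0($t1): $t2=M[200]=12
after sub $t2, $t2, 1: $t2=12-1=11
after add $t1, $t1, 4: $t1=200+4=204
after add $t6, $t6, 1: $t6=3+1=4
cmp $t6, 6  (cmp 4,6)
bne body: taken
after sub $t2, $t2, 15: $t2=11-15=-4
after lw $t2, 0($t1): $t2=M[204]=28
after sub $t2, $t2, 14: $t2=28-14=14
after lw $t2, 0($t1): $t2=M[204]=28
after sub $t2, $t2, 1: $t2=28-1=27
after add $t1, $t1, 4: $t1=204+4=208
after add $t6, $t6, 1: $t6=4+1=5
cmp $t6, 6  (cmp 5,6)
bne body: taken
after sub $t2, $t2, 15: $t2=27-15=12
after lw $t2, 0($t1): $t2=M[208]=23
after sub $t2, $t2, 14: $t2=23-14=9
after lw $t2, 0($t1): $t2=M[208]=23
after sub $t2, $t2, 1: $t2=23-1=22
after add $t1, $t1, 4: $t1=208+4=212
after add $t6, $t6, 1: $t6=5+1=6
cmp $t6, 6  (cmp 6,6)
bne body: not taken
sw $t2, (204) → M[204]=22
halt.

22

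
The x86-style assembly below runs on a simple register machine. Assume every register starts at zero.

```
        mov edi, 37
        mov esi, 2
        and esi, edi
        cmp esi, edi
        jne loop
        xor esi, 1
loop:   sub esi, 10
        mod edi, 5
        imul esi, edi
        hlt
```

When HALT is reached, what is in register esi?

-20

edi=37
esi=2
esi=2&37=0
cmp esi, edi  (cmp 0,37)
jne loop: taken
esi=0-10=-10
edi=37%5=2
esi=(-10)*2=-20
halt.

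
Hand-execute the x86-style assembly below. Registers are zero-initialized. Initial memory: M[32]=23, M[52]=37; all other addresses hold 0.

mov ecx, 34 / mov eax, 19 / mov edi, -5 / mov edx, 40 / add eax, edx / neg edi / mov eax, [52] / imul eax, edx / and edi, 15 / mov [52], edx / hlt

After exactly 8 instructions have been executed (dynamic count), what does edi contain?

ecx=34
eax=19
edi=-5
edx=40
eax=19+40=59
edi=-(-5)=5
eax=M[52]=37
eax=37*40=1480
After step 8: edi = 5.

5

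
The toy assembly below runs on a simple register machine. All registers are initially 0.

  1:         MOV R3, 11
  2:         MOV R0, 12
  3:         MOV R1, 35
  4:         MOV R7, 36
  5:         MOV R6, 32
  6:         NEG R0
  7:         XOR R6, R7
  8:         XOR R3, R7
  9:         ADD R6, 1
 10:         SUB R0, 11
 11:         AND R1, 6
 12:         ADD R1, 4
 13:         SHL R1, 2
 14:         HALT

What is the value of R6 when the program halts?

R3=11
R0=12
R1=35
R7=36
R6=32
R0=-(12)=-12
R6=32^36=4
R3=11^36=47
R6=4+1=5
R0=(-12)-11=-23
R1=35&6=2
R1=2+4=6
R1=6<<2=24
halt.

5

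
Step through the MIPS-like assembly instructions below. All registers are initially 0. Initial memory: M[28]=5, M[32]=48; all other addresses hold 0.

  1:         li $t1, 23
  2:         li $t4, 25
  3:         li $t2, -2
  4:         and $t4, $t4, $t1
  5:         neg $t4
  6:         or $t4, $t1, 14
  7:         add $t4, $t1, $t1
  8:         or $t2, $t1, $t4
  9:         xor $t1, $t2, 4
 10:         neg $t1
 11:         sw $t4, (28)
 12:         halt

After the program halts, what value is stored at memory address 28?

46

$t1=23
$t4=25
$t2=-2
$t4=25&23=17
$t4=-(17)=-17
$t4=23|14=31
$t4=23+23=46
$t2=23|46=63
$t1=63^4=59
$t1=-(59)=-59
sw $t4, (28) → M[28]=46
halt.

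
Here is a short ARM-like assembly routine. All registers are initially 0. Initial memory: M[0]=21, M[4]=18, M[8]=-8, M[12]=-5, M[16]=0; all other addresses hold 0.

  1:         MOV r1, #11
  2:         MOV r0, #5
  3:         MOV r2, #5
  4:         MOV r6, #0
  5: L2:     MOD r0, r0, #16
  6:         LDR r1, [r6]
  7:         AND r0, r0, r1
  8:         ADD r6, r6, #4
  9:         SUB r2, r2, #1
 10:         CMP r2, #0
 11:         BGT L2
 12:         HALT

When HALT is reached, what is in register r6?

after MOV r1, #11: r1=11
after MOV r0, #5: r0=5
after MOV r2, #5: r2=5
after MOV r6, #0: r6=0
after MOD r0, r0, #16: r0=5%16=5
after LDR r1, [r6]: r1=M[0]=21
after AND r0, r0, r1: r0=5&21=5
after ADD r6, r6, #4: r6=0+4=4
after SUB r2, r2, #1: r2=5-1=4
CMP r2, #0  (cmp 4,0)
BGT L2: taken
after MOD r0, r0, #16: r0=5%16=5
after LDR r1, [r6]: r1=M[4]=18
after AND r0, r0, r1: r0=5&18=0
after ADD r6, r6, #4: r6=4+4=8
after SUB r2, r2, #1: r2=4-1=3
CMP r2, #0  (cmp 3,0)
BGT L2: taken
after MOD r0, r0, #16: r0=0%16=0
after LDR r1, [r6]: r1=M[8]=-8
after AND r0, r0, r1: r0=0&(-8)=0
after ADD r6, r6, #4: r6=8+4=12
after SUB r2, r2, #1: r2=3-1=2
CMP r2, #0  (cmp 2,0)
BGT L2: taken
after MOD r0, r0, #16: r0=0%16=0
after LDR r1, [r6]: r1=M[12]=-5
after AND r0, r0, r1: r0=0&(-5)=0
after ADD r6, r6, #4: r6=12+4=16
after SUB r2, r2, #1: r2=2-1=1
CMP r2, #0  (cmp 1,0)
BGT L2: taken
after MOD r0, r0, #16: r0=0%16=0
after LDR r1, [r6]: r1=M[16]=0
after AND r0, r0, r1: r0=0&0=0
after ADD r6, r6, #4: r6=16+4=20
after SUB r2, r2, #1: r2=1-1=0
CMP r2, #0  (cmp 0,0)
BGT L2: not taken
halt.

20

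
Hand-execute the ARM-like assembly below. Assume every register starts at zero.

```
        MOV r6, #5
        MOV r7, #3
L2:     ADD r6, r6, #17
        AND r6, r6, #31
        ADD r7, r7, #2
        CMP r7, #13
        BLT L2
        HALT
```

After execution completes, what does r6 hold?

26

after MOV r6, #5: r6=5
after MOV r7, #3: r7=3
after ADD r6, r6, #17: r6=5+17=22
after AND r6, r6, #31: r6=22&31=22
after ADD r7, r7, #2: r7=3+2=5
CMP r7, #13  (cmp 5,13)
BLT L2: taken
after ADD r6, r6, #17: r6=22+17=39
after AND r6, r6, #31: r6=39&31=7
after ADD r7, r7, #2: r7=5+2=7
CMP r7, #13  (cmp 7,13)
BLT L2: taken
after ADD r6, r6, #17: r6=7+17=24
after AND r6, r6, #31: r6=24&31=24
after ADD r7, r7, #2: r7=7+2=9
CMP r7, #13  (cmp 9,13)
BLT L2: taken
after ADD r6, r6, #17: r6=24+17=41
after AND r6, r6, #31: r6=41&31=9
after ADD r7, r7, #2: r7=9+2=11
CMP r7, #13  (cmp 11,13)
BLT L2: taken
after ADD r6, r6, #17: r6=9+17=26
after AND r6, r6, #31: r6=26&31=26
after ADD r7, r7, #2: r7=11+2=13
CMP r7, #13  (cmp 13,13)
BLT L2: not taken
halt.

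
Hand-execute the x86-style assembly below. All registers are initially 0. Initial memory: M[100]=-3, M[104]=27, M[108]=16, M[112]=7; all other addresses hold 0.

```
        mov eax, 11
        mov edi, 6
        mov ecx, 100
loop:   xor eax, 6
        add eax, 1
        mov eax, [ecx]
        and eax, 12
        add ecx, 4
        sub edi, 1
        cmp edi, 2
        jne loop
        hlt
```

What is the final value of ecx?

116

mov eax, 11 → eax=11
mov edi, 6 → edi=6
mov ecx, 100 → ecx=100
xor eax, 6 → eax=11^6=13
add eax, 1 → eax=13+1=14
mov eax, [ecx] → eax=M[100]=-3
and eax, 12 → eax=(-3)&12=12
add ecx, 4 → ecx=100+4=104
sub edi, 1 → edi=6-1=5
cmp edi, 2  (cmp 5,2)
jne loop: taken
xor eax, 6 → eax=12^6=10
add eax, 1 → eax=10+1=11
mov eax, [ecx] → eax=M[104]=27
and eax, 12 → eax=27&12=8
add ecx, 4 → ecx=104+4=108
sub edi, 1 → edi=5-1=4
cmp edi, 2  (cmp 4,2)
jne loop: taken
xor eax, 6 → eax=8^6=14
add eax, 1 → eax=14+1=15
mov eax, [ecx] → eax=M[108]=16
and eax, 12 → eax=16&12=0
add ecx, 4 → ecx=108+4=112
sub edi, 1 → edi=4-1=3
cmp edi, 2  (cmp 3,2)
jne loop: taken
xor eax, 6 → eax=0^6=6
add eax, 1 → eax=6+1=7
mov eax, [ecx] → eax=M[112]=7
and eax, 12 → eax=7&12=4
add ecx, 4 → ecx=112+4=116
sub edi, 1 → edi=3-1=2
cmp edi, 2  (cmp 2,2)
jne loop: not taken
halt.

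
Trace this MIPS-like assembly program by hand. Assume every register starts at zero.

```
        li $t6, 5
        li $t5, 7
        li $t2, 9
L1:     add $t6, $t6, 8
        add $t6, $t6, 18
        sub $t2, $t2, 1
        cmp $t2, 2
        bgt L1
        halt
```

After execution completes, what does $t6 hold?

187

after li $t6, 5: $t6=5
after li $t5, 7: $t5=7
after li $t2, 9: $t2=9
after add $t6, $t6, 8: $t6=5+8=13
after add $t6, $t6, 18: $t6=13+18=31
after sub $t2, $t2, 1: $t2=9-1=8
cmp $t2, 2  (cmp 8,2)
bgt L1: taken
after add $t6, $t6, 8: $t6=31+8=39
after add $t6, $t6, 18: $t6=39+18=57
after sub $t2, $t2, 1: $t2=8-1=7
cmp $t2, 2  (cmp 7,2)
bgt L1: taken
after add $t6, $t6, 8: $t6=57+8=65
after add $t6, $t6, 18: $t6=65+18=83
after sub $t2, $t2, 1: $t2=7-1=6
cmp $t2, 2  (cmp 6,2)
bgt L1: taken
after add $t6, $t6, 8: $t6=83+8=91
after add $t6, $t6, 18: $t6=91+18=109
after sub $t2, $t2, 1: $t2=6-1=5
cmp $t2, 2  (cmp 5,2)
bgt L1: taken
after add $t6, $t6, 8: $t6=109+8=117
after add $t6, $t6, 18: $t6=117+18=135
after sub $t2, $t2, 1: $t2=5-1=4
cmp $t2, 2  (cmp 4,2)
bgt L1: taken
after add $t6, $t6, 8: $t6=135+8=143
after add $t6, $t6, 18: $t6=143+18=161
after sub $t2, $t2, 1: $t2=4-1=3
cmp $t2, 2  (cmp 3,2)
bgt L1: taken
after add $t6, $t6, 8: $t6=161+8=169
after add $t6, $t6, 18: $t6=169+18=187
after sub $t2, $t2, 1: $t2=3-1=2
cmp $t2, 2  (cmp 2,2)
bgt L1: not taken
halt.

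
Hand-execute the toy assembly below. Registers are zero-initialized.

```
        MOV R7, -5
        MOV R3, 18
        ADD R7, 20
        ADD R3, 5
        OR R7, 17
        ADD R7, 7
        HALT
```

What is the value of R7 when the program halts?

38

R7=-5
R3=18
R7=(-5)+20=15
R3=18+5=23
R7=15|17=31
R7=31+7=38
halt.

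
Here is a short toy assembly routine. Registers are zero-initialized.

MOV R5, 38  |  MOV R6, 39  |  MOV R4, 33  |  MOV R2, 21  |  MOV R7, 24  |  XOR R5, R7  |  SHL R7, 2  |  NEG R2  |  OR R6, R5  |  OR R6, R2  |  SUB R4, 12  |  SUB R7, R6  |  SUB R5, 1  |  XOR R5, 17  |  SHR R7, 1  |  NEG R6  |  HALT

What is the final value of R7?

48

MOV R5, 38 → R5=38
MOV R6, 39 → R6=39
MOV R4, 33 → R4=33
MOV R2, 21 → R2=21
MOV R7, 24 → R7=24
XOR R5, R7 → R5=38^24=62
SHL R7, 2 → R7=24<<2=96
NEG R2 → R2=-(21)=-21
OR R6, R5 → R6=39|62=63
OR R6, R2 → R6=63|(-21)=-1
SUB R4, 12 → R4=33-12=21
SUB R7, R6 → R7=96-(-1)=97
SUB R5, 1 → R5=62-1=61
XOR R5, 17 → R5=61^17=44
SHR R7, 1 → R7=97>>1=48
NEG R6 → R6=-(-1)=1
halt.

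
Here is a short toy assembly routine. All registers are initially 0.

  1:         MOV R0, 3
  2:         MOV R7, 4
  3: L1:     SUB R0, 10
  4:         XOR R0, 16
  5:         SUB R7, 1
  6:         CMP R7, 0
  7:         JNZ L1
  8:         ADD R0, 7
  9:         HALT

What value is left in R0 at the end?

R0=3
R7=4
R0=3-10=-7
R0=(-7)^16=-23
R7=4-1=3
CMP R7, 0  (cmp 3,0)
JNZ L1: taken
R0=(-23)-10=-33
R0=(-33)^16=-49
R7=3-1=2
CMP R7, 0  (cmp 2,0)
JNZ L1: taken
R0=(-49)-10=-59
R0=(-59)^16=-43
R7=2-1=1
CMP R7, 0  (cmp 1,0)
JNZ L1: taken
R0=(-43)-10=-53
R0=(-53)^16=-37
R7=1-1=0
CMP R7, 0  (cmp 0,0)
JNZ L1: not taken
R0=(-37)+7=-30
halt.

-30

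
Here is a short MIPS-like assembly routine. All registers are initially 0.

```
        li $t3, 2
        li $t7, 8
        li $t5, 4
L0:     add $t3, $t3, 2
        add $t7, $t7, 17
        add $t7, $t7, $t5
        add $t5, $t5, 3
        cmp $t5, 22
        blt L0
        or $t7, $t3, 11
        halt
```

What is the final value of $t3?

14

after li $t3, 2: $t3=2
after li $t7, 8: $t7=8
after li $t5, 4: $t5=4
after add $t3, $t3, 2: $t3=2+2=4
after add $t7, $t7, 17: $t7=8+17=25
after add $t7, $t7, $t5: $t7=25+4=29
after add $t5, $t5, 3: $t5=4+3=7
cmp $t5, 22  (cmp 7,22)
blt L0: taken
after add $t3, $t3, 2: $t3=4+2=6
after add $t7, $t7, 17: $t7=29+17=46
after add $t7, $t7, $t5: $t7=46+7=53
after add $t5, $t5, 3: $t5=7+3=10
cmp $t5, 22  (cmp 10,22)
blt L0: taken
after add $t3, $t3, 2: $t3=6+2=8
after add $t7, $t7, 17: $t7=53+17=70
after add $t7, $t7, $t5: $t7=70+10=80
after add $t5, $t5, 3: $t5=10+3=13
cmp $t5, 22  (cmp 13,22)
blt L0: taken
after add $t3, $t3, 2: $t3=8+2=10
after add $t7, $t7, 17: $t7=80+17=97
after add $t7, $t7, $t5: $t7=97+13=110
after add $t5, $t5, 3: $t5=13+3=16
cmp $t5, 22  (cmp 16,22)
blt L0: taken
after add $t3, $t3, 2: $t3=10+2=12
after add $t7, $t7, 17: $t7=110+17=127
after add $t7, $t7, $t5: $t7=127+16=143
after add $t5, $t5, 3: $t5=16+3=19
cmp $t5, 22  (cmp 19,22)
blt L0: taken
after add $t3, $t3, 2: $t3=12+2=14
after add $t7, $t7, 17: $t7=143+17=160
after add $t7, $t7, $t5: $t7=160+19=179
after add $t5, $t5, 3: $t5=19+3=22
cmp $t5, 22  (cmp 22,22)
blt L0: not taken
after or $t7, $t3, 11: $t7=14|11=15
halt.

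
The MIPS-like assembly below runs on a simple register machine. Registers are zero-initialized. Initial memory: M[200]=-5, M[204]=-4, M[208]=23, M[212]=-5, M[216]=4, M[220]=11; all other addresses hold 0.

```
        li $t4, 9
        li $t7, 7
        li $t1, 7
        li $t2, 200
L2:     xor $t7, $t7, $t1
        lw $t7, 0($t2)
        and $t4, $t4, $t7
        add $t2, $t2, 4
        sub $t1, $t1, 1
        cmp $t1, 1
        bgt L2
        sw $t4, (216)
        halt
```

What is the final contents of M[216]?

li $t4, 9 → $t4=9
li $t7, 7 → $t7=7
li $t1, 7 → $t1=7
li $t2, 200 → $t2=200
xor $t7, $t7, $t1 → $t7=7^7=0
lw $t7, 0($t2) → $t7=M[200]=-5
and $t4, $t4, $t7 → $t4=9&(-5)=9
add $t2, $t2, 4 → $t2=200+4=204
sub $t1, $t1, 1 → $t1=7-1=6
cmp $t1, 1  (cmp 6,1)
bgt L2: taken
xor $t7, $t7, $t1 → $t7=(-5)^6=-3
lw $t7, 0($t2) → $t7=M[204]=-4
and $t4, $t4, $t7 → $t4=9&(-4)=8
add $t2, $t2, 4 → $t2=204+4=208
sub $t1, $t1, 1 → $t1=6-1=5
cmp $t1, 1  (cmp 5,1)
bgt L2: taken
xor $t7, $t7, $t1 → $t7=(-4)^5=-7
lw $t7, 0($t2) → $t7=M[208]=23
and $t4, $t4, $t7 → $t4=8&23=0
add $t2, $t2, 4 → $t2=208+4=212
sub $t1, $t1, 1 → $t1=5-1=4
cmp $t1, 1  (cmp 4,1)
bgt L2: taken
xor $t7, $t7, $t1 → $t7=23^4=19
lw $t7, 0($t2) → $t7=M[212]=-5
and $t4, $t4, $t7 → $t4=0&(-5)=0
add $t2, $t2, 4 → $t2=212+4=216
sub $t1, $t1, 1 → $t1=4-1=3
cmp $t1, 1  (cmp 3,1)
bgt L2: taken
xor $t7, $t7, $t1 → $t7=(-5)^3=-8
lw $t7, 0($t2) → $t7=M[216]=4
and $t4, $t4, $t7 → $t4=0&4=0
add $t2, $t2, 4 → $t2=216+4=220
sub $t1, $t1, 1 → $t1=3-1=2
cmp $t1, 1  (cmp 2,1)
bgt L2: taken
xor $t7, $t7, $t1 → $t7=4^2=6
lw $t7, 0($t2) → $t7=M[220]=11
and $t4, $t4, $t7 → $t4=0&11=0
add $t2, $t2, 4 → $t2=220+4=224
sub $t1, $t1, 1 → $t1=2-1=1
cmp $t1, 1  (cmp 1,1)
bgt L2: not taken
sw $t4, (216) → M[216]=0
halt.

0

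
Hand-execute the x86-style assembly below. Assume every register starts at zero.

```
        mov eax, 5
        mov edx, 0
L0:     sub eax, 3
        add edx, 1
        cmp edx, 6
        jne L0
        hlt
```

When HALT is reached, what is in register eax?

after mov eax, 5: eax=5
after mov edx, 0: edx=0
after sub eax, 3: eax=5-3=2
after add edx, 1: edx=0+1=1
cmp edx, 6  (cmp 1,6)
jne L0: taken
after sub eax, 3: eax=2-3=-1
after add edx, 1: edx=1+1=2
cmp edx, 6  (cmp 2,6)
jne L0: taken
after sub eax, 3: eax=(-1)-3=-4
after add edx, 1: edx=2+1=3
cmp edx, 6  (cmp 3,6)
jne L0: taken
after sub eax, 3: eax=(-4)-3=-7
after add edx, 1: edx=3+1=4
cmp edx, 6  (cmp 4,6)
jne L0: taken
after sub eax, 3: eax=(-7)-3=-10
after add edx, 1: edx=4+1=5
cmp edx, 6  (cmp 5,6)
jne L0: taken
after sub eax, 3: eax=(-10)-3=-13
after add edx, 1: edx=5+1=6
cmp edx, 6  (cmp 6,6)
jne L0: not taken
halt.

-13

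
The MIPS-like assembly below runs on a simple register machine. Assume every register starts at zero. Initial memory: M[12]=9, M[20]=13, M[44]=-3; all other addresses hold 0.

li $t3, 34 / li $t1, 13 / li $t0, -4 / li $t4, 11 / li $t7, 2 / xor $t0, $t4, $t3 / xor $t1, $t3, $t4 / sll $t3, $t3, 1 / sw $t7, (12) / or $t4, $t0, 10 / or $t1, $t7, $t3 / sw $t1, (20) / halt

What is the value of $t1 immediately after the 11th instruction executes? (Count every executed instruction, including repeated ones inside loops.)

$t3=34
$t1=13
$t0=-4
$t4=11
$t7=2
$t0=11^34=41
$t1=34^11=41
$t3=34<<1=68
sw $t7, (12) → M[12]=2
$t4=41|10=43
$t1=2|68=70
After step 11: $t1 = 70.

70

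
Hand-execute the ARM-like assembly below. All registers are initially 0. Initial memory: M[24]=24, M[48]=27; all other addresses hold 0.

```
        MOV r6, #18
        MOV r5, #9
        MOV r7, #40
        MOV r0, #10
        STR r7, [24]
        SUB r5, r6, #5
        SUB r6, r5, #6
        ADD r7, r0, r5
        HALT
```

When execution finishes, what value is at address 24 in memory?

40

after MOV r6, #18: r6=18
after MOV r5, #9: r5=9
after MOV r7, #40: r7=40
after MOV r0, #10: r0=10
STR r7, [24] → M[24]=40
after SUB r5, r6, #5: r5=18-5=13
after SUB r6, r5, #6: r6=13-6=7
after ADD r7, r0, r5: r7=10+13=23
halt.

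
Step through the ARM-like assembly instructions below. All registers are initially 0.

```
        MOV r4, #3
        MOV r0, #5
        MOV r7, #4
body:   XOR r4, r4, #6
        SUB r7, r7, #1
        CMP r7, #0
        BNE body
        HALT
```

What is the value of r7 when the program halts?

0

after MOV r4, #3: r4=3
after MOV r0, #5: r0=5
after MOV r7, #4: r7=4
after XOR r4, r4, #6: r4=3^6=5
after SUB r7, r7, #1: r7=4-1=3
CMP r7, #0  (cmp 3,0)
BNE body: taken
after XOR r4, r4, #6: r4=5^6=3
after SUB r7, r7, #1: r7=3-1=2
CMP r7, #0  (cmp 2,0)
BNE body: taken
after XOR r4, r4, #6: r4=3^6=5
after SUB r7, r7, #1: r7=2-1=1
CMP r7, #0  (cmp 1,0)
BNE body: taken
after XOR r4, r4, #6: r4=5^6=3
after SUB r7, r7, #1: r7=1-1=0
CMP r7, #0  (cmp 0,0)
BNE body: not taken
halt.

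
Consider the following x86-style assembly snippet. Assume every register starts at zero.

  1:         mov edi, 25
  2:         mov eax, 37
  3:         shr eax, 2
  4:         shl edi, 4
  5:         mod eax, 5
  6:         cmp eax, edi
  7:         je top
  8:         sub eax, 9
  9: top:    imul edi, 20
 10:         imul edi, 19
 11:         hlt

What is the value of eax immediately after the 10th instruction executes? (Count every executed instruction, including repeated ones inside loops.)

after mov edi, 25: edi=25
after mov eax, 37: eax=37
after shr eax, 2: eax=37>>2=9
after shl edi, 4: edi=25<<4=400
after mod eax, 5: eax=9%5=4
cmp eax, edi  (cmp 4,400)
je top: not taken
after sub eax, 9: eax=4-9=-5
after imul edi, 20: edi=400*20=8000
after imul edi, 19: edi=8000*19=152000
After step 10: eax = -5.

-5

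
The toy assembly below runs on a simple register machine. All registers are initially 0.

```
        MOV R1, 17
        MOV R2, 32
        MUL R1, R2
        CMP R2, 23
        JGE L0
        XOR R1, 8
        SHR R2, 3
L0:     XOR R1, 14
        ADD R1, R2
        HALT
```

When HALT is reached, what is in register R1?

MOV R1, 17 → R1=17
MOV R2, 32 → R2=32
MUL R1, R2 → R1=17*32=544
CMP R2, 23  (cmp 32,23)
JGE L0: taken
XOR R1, 14 → R1=544^14=558
ADD R1, R2 → R1=558+32=590
halt.

590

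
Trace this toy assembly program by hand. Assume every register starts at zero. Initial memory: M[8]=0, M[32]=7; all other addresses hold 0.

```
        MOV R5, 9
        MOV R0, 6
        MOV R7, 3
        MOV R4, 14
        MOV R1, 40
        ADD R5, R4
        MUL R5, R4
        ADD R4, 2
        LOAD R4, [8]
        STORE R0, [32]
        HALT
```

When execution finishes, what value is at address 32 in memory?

after MOV R5, 9: R5=9
after MOV R0, 6: R0=6
after MOV R7, 3: R7=3
after MOV R4, 14: R4=14
after MOV R1, 40: R1=40
after ADD R5, R4: R5=9+14=23
after MUL R5, R4: R5=23*14=322
after ADD R4, 2: R4=14+2=16
after LOAD R4, [8]: R4=M[8]=0
STORE R0, [32] → M[32]=6
halt.

6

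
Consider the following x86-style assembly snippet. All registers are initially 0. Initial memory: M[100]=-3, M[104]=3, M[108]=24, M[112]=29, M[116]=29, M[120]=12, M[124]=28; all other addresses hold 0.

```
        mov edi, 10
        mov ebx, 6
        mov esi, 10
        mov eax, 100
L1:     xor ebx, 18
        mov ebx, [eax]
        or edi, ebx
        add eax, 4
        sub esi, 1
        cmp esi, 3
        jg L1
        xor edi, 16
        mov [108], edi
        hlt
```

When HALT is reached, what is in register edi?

-17

after mov edi, 10: edi=10
after mov ebx, 6: ebx=6
after mov esi, 10: esi=10
after mov eax, 100: eax=100
after xor ebx, 18: ebx=6^18=20
after mov ebx, [eax]: ebx=M[100]=-3
after or edi, ebx: edi=10|(-3)=-1
after add eax, 4: eax=100+4=104
after sub esi, 1: esi=10-1=9
cmp esi, 3  (cmp 9,3)
jg L1: taken
after xor ebx, 18: ebx=(-3)^18=-17
after mov ebx, [eax]: ebx=M[104]=3
after or edi, ebx: edi=(-1)|3=-1
after add eax, 4: eax=104+4=108
after sub esi, 1: esi=9-1=8
cmp esi, 3  (cmp 8,3)
jg L1: taken
after xor ebx, 18: ebx=3^18=17
after mov ebx, [eax]: ebx=M[108]=24
after or edi, ebx: edi=(-1)|24=-1
after add eax, 4: eax=108+4=112
after sub esi, 1: esi=8-1=7
cmp esi, 3  (cmp 7,3)
jg L1: taken
after xor ebx, 18: ebx=24^18=10
after mov ebx, [eax]: ebx=M[112]=29
after or edi, ebx: edi=(-1)|29=-1
after add eax, 4: eax=112+4=116
after sub esi, 1: esi=7-1=6
cmp esi, 3  (cmp 6,3)
jg L1: taken
after xor ebx, 18: ebx=29^18=15
after mov ebx, [eax]: ebx=M[116]=29
after or edi, ebx: edi=(-1)|29=-1
after add eax, 4: eax=116+4=120
after sub esi, 1: esi=6-1=5
cmp esi, 3  (cmp 5,3)
jg L1: taken
after xor ebx, 18: ebx=29^18=15
after mov ebx, [eax]: ebx=M[120]=12
after or edi, ebx: edi=(-1)|12=-1
after add eax, 4: eax=120+4=124
after sub esi, 1: esi=5-1=4
cmp esi, 3  (cmp 4,3)
jg L1: taken
after xor ebx, 18: ebx=12^18=30
after mov ebx, [eax]: ebx=M[124]=28
after or edi, ebx: edi=(-1)|28=-1
after add eax, 4: eax=124+4=128
after sub esi, 1: esi=4-1=3
cmp esi, 3  (cmp 3,3)
jg L1: not taken
after xor edi, 16: edi=(-1)^16=-17
mov [108], edi → M[108]=-17
halt.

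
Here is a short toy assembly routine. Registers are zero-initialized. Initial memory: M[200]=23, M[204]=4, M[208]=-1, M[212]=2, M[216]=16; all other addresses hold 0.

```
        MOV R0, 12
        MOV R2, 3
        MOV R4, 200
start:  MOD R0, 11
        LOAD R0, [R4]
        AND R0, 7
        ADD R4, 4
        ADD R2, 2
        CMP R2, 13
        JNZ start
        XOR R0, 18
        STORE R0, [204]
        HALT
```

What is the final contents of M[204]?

R0=12
R2=3
R4=200
R0=12%11=1
R0=M[200]=23
R0=23&7=7
R4=200+4=204
R2=3+2=5
CMP R2, 13  (cmp 5,13)
JNZ start: taken
R0=7%11=7
R0=M[204]=4
R0=4&7=4
R4=204+4=208
R2=5+2=7
CMP R2, 13  (cmp 7,13)
JNZ start: taken
R0=4%11=4
R0=M[208]=-1
R0=(-1)&7=7
R4=208+4=212
R2=7+2=9
CMP R2, 13  (cmp 9,13)
JNZ start: taken
R0=7%11=7
R0=M[212]=2
R0=2&7=2
R4=212+4=216
R2=9+2=11
CMP R2, 13  (cmp 11,13)
JNZ start: taken
R0=2%11=2
R0=M[216]=16
R0=16&7=0
R4=216+4=220
R2=11+2=13
CMP R2, 13  (cmp 13,13)
JNZ start: not taken
R0=0^18=18
STORE R0, [204] → M[204]=18
halt.

18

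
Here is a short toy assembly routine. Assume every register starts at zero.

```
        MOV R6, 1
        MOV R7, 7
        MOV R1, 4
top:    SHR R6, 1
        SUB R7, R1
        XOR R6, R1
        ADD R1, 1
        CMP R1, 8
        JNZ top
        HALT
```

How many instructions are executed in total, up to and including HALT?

28

R6=1
R7=7
R1=4
R6=1>>1=0
R7=7-4=3
R6=0^4=4
R1=4+1=5
CMP R1, 8  (cmp 5,8)
JNZ top: taken
R6=4>>1=2
R7=3-5=-2
R6=2^5=7
R1=5+1=6
CMP R1, 8  (cmp 6,8)
JNZ top: taken
R6=7>>1=3
R7=(-2)-6=-8
R6=3^6=5
R1=6+1=7
CMP R1, 8  (cmp 7,8)
JNZ top: taken
R6=5>>1=2
R7=(-8)-7=-15
R6=2^7=5
R1=7+1=8
CMP R1, 8  (cmp 8,8)
JNZ top: not taken
halt.
Total executed instructions: 28.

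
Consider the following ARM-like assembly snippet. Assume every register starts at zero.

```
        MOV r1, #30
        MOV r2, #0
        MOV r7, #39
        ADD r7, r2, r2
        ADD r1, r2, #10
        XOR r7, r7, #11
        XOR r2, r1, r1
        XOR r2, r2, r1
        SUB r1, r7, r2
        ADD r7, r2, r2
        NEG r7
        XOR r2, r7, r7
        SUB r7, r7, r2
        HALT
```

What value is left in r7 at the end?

-20

MOV r1, #30 → r1=30
MOV r2, #0 → r2=0
MOV r7, #39 → r7=39
ADD r7, r2, r2 → r7=0+0=0
ADD r1, r2, #10 → r1=0+10=10
XOR r7, r7, #11 → r7=0^11=11
XOR r2, r1, r1 → r2=10^10=0
XOR r2, r2, r1 → r2=0^10=10
SUB r1, r7, r2 → r1=11-10=1
ADD r7, r2, r2 → r7=10+10=20
NEG r7 → r7=-(20)=-20
XOR r2, r7, r7 → r2=(-20)^(-20)=0
SUB r7, r7, r2 → r7=(-20)-0=-20
halt.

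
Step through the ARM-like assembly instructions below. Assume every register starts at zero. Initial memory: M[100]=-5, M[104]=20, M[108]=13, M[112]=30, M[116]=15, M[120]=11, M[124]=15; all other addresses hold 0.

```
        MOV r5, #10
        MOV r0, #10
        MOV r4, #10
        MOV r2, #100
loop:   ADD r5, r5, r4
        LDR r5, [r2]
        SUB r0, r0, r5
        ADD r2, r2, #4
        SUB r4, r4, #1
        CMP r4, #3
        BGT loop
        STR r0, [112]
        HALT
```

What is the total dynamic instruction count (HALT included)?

55

r5=10
r0=10
r4=10
r2=100
r5=10+10=20
r5=M[100]=-5
r0=10-(-5)=15
r2=100+4=104
r4=10-1=9
CMP r4, #3  (cmp 9,3)
BGT loop: taken
r5=(-5)+9=4
r5=M[104]=20
r0=15-20=-5
r2=104+4=108
r4=9-1=8
CMP r4, #3  (cmp 8,3)
BGT loop: taken
r5=20+8=28
r5=M[108]=13
r0=(-5)-13=-18
r2=108+4=112
r4=8-1=7
CMP r4, #3  (cmp 7,3)
BGT loop: taken
r5=13+7=20
r5=M[112]=30
r0=(-18)-30=-48
r2=112+4=116
r4=7-1=6
CMP r4, #3  (cmp 6,3)
BGT loop: taken
r5=30+6=36
r5=M[116]=15
r0=(-48)-15=-63
r2=116+4=120
r4=6-1=5
CMP r4, #3  (cmp 5,3)
BGT loop: taken
r5=15+5=20
r5=M[120]=11
r0=(-63)-11=-74
r2=120+4=124
r4=5-1=4
CMP r4, #3  (cmp 4,3)
BGT loop: taken
r5=11+4=15
r5=M[124]=15
r0=(-74)-15=-89
r2=124+4=128
r4=4-1=3
CMP r4, #3  (cmp 3,3)
BGT loop: not taken
STR r0, [112] → M[112]=-89
halt.
Total executed instructions: 55.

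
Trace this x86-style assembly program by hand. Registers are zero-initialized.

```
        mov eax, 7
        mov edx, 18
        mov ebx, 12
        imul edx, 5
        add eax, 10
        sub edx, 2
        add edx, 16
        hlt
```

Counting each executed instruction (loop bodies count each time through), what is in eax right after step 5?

after mov eax, 7: eax=7
after mov edx, 18: edx=18
after mov ebx, 12: ebx=12
after imul edx, 5: edx=18*5=90
after add eax, 10: eax=7+10=17
After step 5: eax = 17.

17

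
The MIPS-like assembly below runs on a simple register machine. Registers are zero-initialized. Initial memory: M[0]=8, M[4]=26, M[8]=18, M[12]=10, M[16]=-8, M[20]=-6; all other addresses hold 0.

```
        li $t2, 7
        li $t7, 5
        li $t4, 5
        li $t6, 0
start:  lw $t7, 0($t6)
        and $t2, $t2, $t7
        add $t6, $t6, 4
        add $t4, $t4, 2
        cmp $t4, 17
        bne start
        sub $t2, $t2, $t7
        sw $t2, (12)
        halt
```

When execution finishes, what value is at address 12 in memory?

6

li $t2, 7 → $t2=7
li $t7, 5 → $t7=5
li $t4, 5 → $t4=5
li $t6, 0 → $t6=0
lw $t7, 0($t6) → $t7=M[0]=8
and $t2, $t2, $t7 → $t2=7&8=0
add $t6, $t6, 4 → $t6=0+4=4
add $t4, $t4, 2 → $t4=5+2=7
cmp $t4, 17  (cmp 7,17)
bne start: taken
lw $t7, 0($t6) → $t7=M[4]=26
and $t2, $t2, $t7 → $t2=0&26=0
add $t6, $t6, 4 → $t6=4+4=8
add $t4, $t4, 2 → $t4=7+2=9
cmp $t4, 17  (cmp 9,17)
bne start: taken
lw $t7, 0($t6) → $t7=M[8]=18
and $t2, $t2, $t7 → $t2=0&18=0
add $t6, $t6, 4 → $t6=8+4=12
add $t4, $t4, 2 → $t4=9+2=11
cmp $t4, 17  (cmp 11,17)
bne start: taken
lw $t7, 0($t6) → $t7=M[12]=10
and $t2, $t2, $t7 → $t2=0&10=0
add $t6, $t6, 4 → $t6=12+4=16
add $t4, $t4, 2 → $t4=11+2=13
cmp $t4, 17  (cmp 13,17)
bne start: taken
lw $t7, 0($t6) → $t7=M[16]=-8
and $t2, $t2, $t7 → $t2=0&(-8)=0
add $t6, $t6, 4 → $t6=16+4=20
add $t4, $t4, 2 → $t4=13+2=15
cmp $t4, 17  (cmp 15,17)
bne start: taken
lw $t7, 0($t6) → $t7=M[20]=-6
and $t2, $t2, $t7 → $t2=0&(-6)=0
add $t6, $t6, 4 → $t6=20+4=24
add $t4, $t4, 2 → $t4=15+2=17
cmp $t4, 17  (cmp 17,17)
bne start: not taken
sub $t2, $t2, $t7 → $t2=0-(-6)=6
sw $t2, (12) → M[12]=6
halt.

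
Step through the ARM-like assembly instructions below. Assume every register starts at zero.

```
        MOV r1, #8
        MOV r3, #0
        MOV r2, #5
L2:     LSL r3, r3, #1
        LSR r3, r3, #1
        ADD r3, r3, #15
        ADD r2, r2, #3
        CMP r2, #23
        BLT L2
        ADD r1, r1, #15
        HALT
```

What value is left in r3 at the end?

90

after MOV r1, #8: r1=8
after MOV r3, #0: r3=0
after MOV r2, #5: r2=5
after LSL r3, r3, #1: r3=0<<1=0
after LSR r3, r3, #1: r3=0>>1=0
after ADD r3, r3, #15: r3=0+15=15
after ADD r2, r2, #3: r2=5+3=8
CMP r2, #23  (cmp 8,23)
BLT L2: taken
after LSL r3, r3, #1: r3=15<<1=30
after LSR r3, r3, #1: r3=30>>1=15
after ADD r3, r3, #15: r3=15+15=30
after ADD r2, r2, #3: r2=8+3=11
CMP r2, #23  (cmp 11,23)
BLT L2: taken
after LSL r3, r3, #1: r3=30<<1=60
after LSR r3, r3, #1: r3=60>>1=30
after ADD r3, r3, #15: r3=30+15=45
after ADD r2, r2, #3: r2=11+3=14
CMP r2, #23  (cmp 14,23)
BLT L2: taken
after LSL r3, r3, #1: r3=45<<1=90
after LSR r3, r3, #1: r3=90>>1=45
after ADD r3, r3, #15: r3=45+15=60
after ADD r2, r2, #3: r2=14+3=17
CMP r2, #23  (cmp 17,23)
BLT L2: taken
after LSL r3, r3, #1: r3=60<<1=120
after LSR r3, r3, #1: r3=120>>1=60
after ADD r3, r3, #15: r3=60+15=75
after ADD r2, r2, #3: r2=17+3=20
CMP r2, #23  (cmp 20,23)
BLT L2: taken
after LSL r3, r3, #1: r3=75<<1=150
after LSR r3, r3, #1: r3=150>>1=75
after ADD r3, r3, #15: r3=75+15=90
after ADD r2, r2, #3: r2=20+3=23
CMP r2, #23  (cmp 23,23)
BLT L2: not taken
after ADD r1, r1, #15: r1=8+15=23
halt.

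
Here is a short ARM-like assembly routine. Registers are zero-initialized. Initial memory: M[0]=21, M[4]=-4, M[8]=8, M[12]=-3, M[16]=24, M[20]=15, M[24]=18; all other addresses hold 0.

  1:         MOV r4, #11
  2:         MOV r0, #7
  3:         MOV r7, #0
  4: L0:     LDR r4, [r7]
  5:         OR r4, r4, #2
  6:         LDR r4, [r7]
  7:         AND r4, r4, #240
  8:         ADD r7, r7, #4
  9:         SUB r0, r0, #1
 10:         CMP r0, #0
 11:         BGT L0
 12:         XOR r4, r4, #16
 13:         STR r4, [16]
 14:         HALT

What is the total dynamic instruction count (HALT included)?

r4=11
r0=7
r7=0
r4=M[0]=21
r4=21|2=23
r4=M[0]=21
r4=21&240=16
r7=0+4=4
r0=7-1=6
CMP r0, #0  (cmp 6,0)
BGT L0: taken
r4=M[4]=-4
r4=(-4)|2=-2
r4=M[4]=-4
r4=(-4)&240=240
r7=4+4=8
r0=6-1=5
CMP r0, #0  (cmp 5,0)
BGT L0: taken
r4=M[8]=8
r4=8|2=10
r4=M[8]=8
r4=8&240=0
r7=8+4=12
r0=5-1=4
CMP r0, #0  (cmp 4,0)
BGT L0: taken
r4=M[12]=-3
r4=(-3)|2=-1
r4=M[12]=-3
r4=(-3)&240=240
r7=12+4=16
r0=4-1=3
CMP r0, #0  (cmp 3,0)
BGT L0: taken
r4=M[16]=24
r4=24|2=26
r4=M[16]=24
r4=24&240=16
r7=16+4=20
r0=3-1=2
CMP r0, #0  (cmp 2,0)
BGT L0: taken
r4=M[20]=15
r4=15|2=15
r4=M[20]=15
r4=15&240=0
r7=20+4=24
r0=2-1=1
CMP r0, #0  (cmp 1,0)
BGT L0: taken
r4=M[24]=18
r4=18|2=18
r4=M[24]=18
r4=18&240=16
r7=24+4=28
r0=1-1=0
CMP r0, #0  (cmp 0,0)
BGT L0: not taken
r4=16^16=0
STR r4, [16] → M[16]=0
halt.
Total executed instructions: 62.

62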